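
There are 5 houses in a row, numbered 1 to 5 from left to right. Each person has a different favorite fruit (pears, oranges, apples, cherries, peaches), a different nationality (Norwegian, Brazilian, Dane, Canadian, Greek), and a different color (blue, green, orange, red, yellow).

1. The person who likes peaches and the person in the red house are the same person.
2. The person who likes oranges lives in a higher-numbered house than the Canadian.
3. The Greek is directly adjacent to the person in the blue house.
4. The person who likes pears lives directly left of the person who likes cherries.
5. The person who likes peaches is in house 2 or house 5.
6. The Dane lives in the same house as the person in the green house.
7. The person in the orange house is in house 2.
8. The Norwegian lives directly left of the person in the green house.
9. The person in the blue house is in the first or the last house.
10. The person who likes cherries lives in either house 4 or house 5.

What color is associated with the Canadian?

Clue 7 places the person in the orange house in house 2.
The person who likes peaches is in house 5 (clue 1).
From clue 1, the person in the red house must be in house 5.
That leaves apples as the favorite fruit for house 1.
That leaves oranges as the favorite fruit for house 2.
House 3's favorite fruit must be pears (nothing else left).
That leaves cherries as the favorite fruit for house 4.
Clue 2: the Canadian is in house 1.
Clue 3: the Greek is in house 2.
So house 5 gets Brazilian for nationality.
House 1 color: only blue fits.
The person in the green house is in house 4 (clue 8).
House 3's nationality must be Norwegian (nothing else left).
So house 4 gets Dane for nationality.
So house 3 gets yellow for color.
So: house 1 = apples/Canadian/blue, house 2 = oranges/Greek/orange, house 3 = pears/Norwegian/yellow, house 4 = cherries/Dane/green, house 5 = peaches/Brazilian/red.

blue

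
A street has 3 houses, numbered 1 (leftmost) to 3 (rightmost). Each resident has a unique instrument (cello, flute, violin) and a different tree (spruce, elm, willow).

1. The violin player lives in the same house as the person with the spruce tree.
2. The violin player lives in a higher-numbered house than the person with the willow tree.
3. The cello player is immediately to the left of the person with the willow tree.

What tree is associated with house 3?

spruce

By clue 3, the cello player is in house 1.
By clue 3, the person with the willow tree is in house 2.
The violin player is in house 3 (clue 1).
Clue 1: the person with the spruce tree is in house 3.
House 2's instrument must be flute (nothing else left).
House 1 tree: only elm fits.
So: house 1 = cello/elm, house 2 = flute/willow, house 3 = violin/spruce.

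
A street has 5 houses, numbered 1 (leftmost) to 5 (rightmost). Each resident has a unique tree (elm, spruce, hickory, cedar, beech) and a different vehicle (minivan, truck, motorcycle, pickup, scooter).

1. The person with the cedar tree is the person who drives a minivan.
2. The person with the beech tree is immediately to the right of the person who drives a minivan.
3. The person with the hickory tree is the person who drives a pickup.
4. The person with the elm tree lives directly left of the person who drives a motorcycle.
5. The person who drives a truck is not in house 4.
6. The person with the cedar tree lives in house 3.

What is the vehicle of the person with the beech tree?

scooter

From clue 6, the person with the cedar tree must be in house 3.
From clue 1, the person who drives a minivan must be in house 3.
Clue 2: the person with the beech tree is in house 4.
Clue 4: the person with the elm tree is in house 1.
From clue 4, the person who drives a motorcycle must be in house 2.
So house 4 gets scooter for vehicle.
The person with the hickory tree is in house 5 (clue 3).
Clue 3: the person who drives a pickup is in house 5.
That leaves spruce as the tree for house 2.
The only vehicle still possible for house 1 is truck.
So: house 1 = elm/truck, house 2 = spruce/motorcycle, house 3 = cedar/minivan, house 4 = beech/scooter, house 5 = hickory/pickup.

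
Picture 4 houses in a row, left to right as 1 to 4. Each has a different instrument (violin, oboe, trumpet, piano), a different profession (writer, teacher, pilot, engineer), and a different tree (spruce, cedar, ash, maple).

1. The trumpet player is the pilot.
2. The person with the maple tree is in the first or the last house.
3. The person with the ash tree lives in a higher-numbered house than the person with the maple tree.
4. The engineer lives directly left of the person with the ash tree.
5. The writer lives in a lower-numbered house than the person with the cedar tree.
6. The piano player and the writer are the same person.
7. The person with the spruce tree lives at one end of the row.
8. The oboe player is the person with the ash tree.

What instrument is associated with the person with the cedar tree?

Clue 3 places the person with the maple tree in house 1.
House 4 tree: only spruce fits.
The oboe player is narrowed to house 2 or 3; consider each.
Placing it in house 2 leads to a contradiction, so it's in house 3.
Clue 8: the person with the ash tree is in house 3.
House 2 tree: only cedar fits.
By clue 4, the engineer is in house 2.
By clue 5, the writer is in house 1.
Clue 6 places the piano player in house 1.
House 3 profession: only teacher fits.
House 4 profession: only pilot fits.
By clue 1, the trumpet player is in house 4.
House 2 instrument: only violin fits.
So: house 1 = piano/writer/maple, house 2 = violin/engineer/cedar, house 3 = oboe/teacher/ash, house 4 = trumpet/pilot/spruce.

violin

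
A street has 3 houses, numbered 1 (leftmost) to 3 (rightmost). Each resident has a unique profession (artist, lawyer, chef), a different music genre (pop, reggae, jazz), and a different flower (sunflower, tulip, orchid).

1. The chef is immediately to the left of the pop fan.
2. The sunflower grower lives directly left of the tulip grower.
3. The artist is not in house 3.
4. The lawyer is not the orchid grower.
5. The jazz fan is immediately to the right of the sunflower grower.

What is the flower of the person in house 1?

So house 3 gets lawyer for profession.
House 1 music genre: only reggae fits.
House 3 flower: only tulip fits.
From clue 2, the sunflower grower must be in house 2.
By clue 5, the jazz fan is in house 3.
House 2 music genre: only pop fits.
House 1 flower: only orchid fits.
Clue 1: the chef is in house 1.
So house 2 gets artist for profession.
So: house 1 = chef/reggae/orchid, house 2 = artist/pop/sunflower, house 3 = lawyer/jazz/tulip.

orchid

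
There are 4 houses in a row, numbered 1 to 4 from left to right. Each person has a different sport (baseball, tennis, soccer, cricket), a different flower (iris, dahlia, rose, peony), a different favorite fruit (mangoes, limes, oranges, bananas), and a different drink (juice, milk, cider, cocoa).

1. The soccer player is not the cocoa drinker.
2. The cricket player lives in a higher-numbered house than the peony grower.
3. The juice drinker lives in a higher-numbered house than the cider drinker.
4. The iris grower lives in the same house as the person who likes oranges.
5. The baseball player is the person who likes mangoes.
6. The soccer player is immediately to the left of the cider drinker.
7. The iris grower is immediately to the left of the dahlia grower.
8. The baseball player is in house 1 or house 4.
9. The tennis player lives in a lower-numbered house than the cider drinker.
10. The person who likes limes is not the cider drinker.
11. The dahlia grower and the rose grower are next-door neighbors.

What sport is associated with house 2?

That leaves cricket as the sport for house 3.
House 4's sport must be baseball (nothing else left).
Clue 5 places the person who likes mangoes in house 4.
The soccer player is narrowed to house 1 or 2; consider each.
Placing it in house 1 leads to a contradiction, so it's in house 2.
From clue 6, the cider drinker must be in house 3.
So house 1 gets tennis for sport.
That leaves milk as the drink for house 2.
House 1 drink: only cocoa fits.
So house 4 gets juice for drink.
The peony grower is narrowed to house 1 or 2; consider each.
Placing it in house 2 leads to a contradiction, so it's in house 1.
The dahlia grower is narrowed to house 3 or 4; consider each.
Placing it in house 4 leads to a contradiction, so it's in house 3.
From clue 7, the iris grower must be in house 2.
House 4 flower: only rose fits.
Clue 4: the person who likes oranges is in house 2.
House 3's favorite fruit must be bananas (nothing else left).
So house 1 gets limes for favorite fruit.
So: house 1 = tennis/peony/limes/cocoa, house 2 = soccer/iris/oranges/milk, house 3 = cricket/dahlia/bananas/cider, house 4 = baseball/rose/mangoes/juice.

soccer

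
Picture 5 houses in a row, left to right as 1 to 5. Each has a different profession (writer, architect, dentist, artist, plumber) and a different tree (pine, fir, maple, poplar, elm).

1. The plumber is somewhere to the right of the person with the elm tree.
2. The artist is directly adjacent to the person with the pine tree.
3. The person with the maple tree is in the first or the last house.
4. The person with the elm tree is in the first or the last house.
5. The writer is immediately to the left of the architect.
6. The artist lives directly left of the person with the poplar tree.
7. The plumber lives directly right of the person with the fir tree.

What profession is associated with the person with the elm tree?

writer

From clue 4, the person with the elm tree must be in house 1.
House 5 tree: only maple fits.
The artist is narrowed to house 1 or 2 or 3; consider each.
Placing it in house 1 and house 2 leads to a contradiction, so it's in house 3.
From clue 6, the person with the poplar tree must be in house 4.
So house 3 gets fir for tree.
From clue 7, the plumber must be in house 4.
House 2's tree must be pine (nothing else left).
Clue 5: the architect is in house 2.
That leaves writer as the profession for house 1.
House 5's profession must be dentist (nothing else left).
So: house 1 = writer/elm, house 2 = architect/pine, house 3 = artist/fir, house 4 = plumber/poplar, house 5 = dentist/maple.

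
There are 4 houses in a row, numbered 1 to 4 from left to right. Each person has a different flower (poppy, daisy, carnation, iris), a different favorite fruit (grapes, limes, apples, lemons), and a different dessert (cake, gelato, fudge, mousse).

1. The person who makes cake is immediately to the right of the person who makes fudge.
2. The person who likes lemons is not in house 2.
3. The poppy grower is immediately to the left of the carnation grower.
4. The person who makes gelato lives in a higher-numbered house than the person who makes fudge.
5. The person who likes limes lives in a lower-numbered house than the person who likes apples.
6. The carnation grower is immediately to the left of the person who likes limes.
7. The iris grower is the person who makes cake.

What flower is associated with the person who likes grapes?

carnation

Clue 6 places the carnation grower in house 2.
By clue 6, the person who likes limes is in house 3.
By clue 3, the poppy grower is in house 1.
Clue 5 places the person who likes apples in house 4.
That leaves lemons as the favorite fruit for house 1.
The only favorite fruit still possible for house 2 is grapes.
House 1 dessert: only mousse fits.
That leaves fudge as the dessert for house 2.
Clue 1: the person who makes cake is in house 3.
From clue 7, the iris grower must be in house 3.
So house 4 gets daisy for flower.
That leaves gelato as the dessert for house 4.
So: house 1 = poppy/lemons/mousse, house 2 = carnation/grapes/fudge, house 3 = iris/limes/cake, house 4 = daisy/apples/gelato.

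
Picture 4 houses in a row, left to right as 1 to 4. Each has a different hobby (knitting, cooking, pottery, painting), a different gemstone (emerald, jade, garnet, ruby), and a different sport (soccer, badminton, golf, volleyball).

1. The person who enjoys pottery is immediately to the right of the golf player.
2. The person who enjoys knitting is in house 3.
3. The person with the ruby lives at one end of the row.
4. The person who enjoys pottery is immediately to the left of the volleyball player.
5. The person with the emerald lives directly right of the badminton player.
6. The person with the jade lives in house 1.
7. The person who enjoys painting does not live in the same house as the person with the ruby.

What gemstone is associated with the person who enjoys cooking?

By clue 2, the person who enjoys knitting is in house 3.
The person with the jade is in house 1 (clue 6).
House 2's hobby must be pottery (nothing else left).
So house 4 gets ruby for gemstone.
The golf player is in house 1 (clue 1).
Clue 4: the volleyball player is in house 3.
Clue 7: the person who enjoys painting is in house 1.
House 4 hobby: only cooking fits.
The only sport still possible for house 4 is soccer.
The person with the emerald is in house 3 (clue 5).
House 2 gemstone: only garnet fits.
The only sport still possible for house 2 is badminton.
So: house 1 = painting/jade/golf, house 2 = pottery/garnet/badminton, house 3 = knitting/emerald/volleyball, house 4 = cooking/ruby/soccer.

ruby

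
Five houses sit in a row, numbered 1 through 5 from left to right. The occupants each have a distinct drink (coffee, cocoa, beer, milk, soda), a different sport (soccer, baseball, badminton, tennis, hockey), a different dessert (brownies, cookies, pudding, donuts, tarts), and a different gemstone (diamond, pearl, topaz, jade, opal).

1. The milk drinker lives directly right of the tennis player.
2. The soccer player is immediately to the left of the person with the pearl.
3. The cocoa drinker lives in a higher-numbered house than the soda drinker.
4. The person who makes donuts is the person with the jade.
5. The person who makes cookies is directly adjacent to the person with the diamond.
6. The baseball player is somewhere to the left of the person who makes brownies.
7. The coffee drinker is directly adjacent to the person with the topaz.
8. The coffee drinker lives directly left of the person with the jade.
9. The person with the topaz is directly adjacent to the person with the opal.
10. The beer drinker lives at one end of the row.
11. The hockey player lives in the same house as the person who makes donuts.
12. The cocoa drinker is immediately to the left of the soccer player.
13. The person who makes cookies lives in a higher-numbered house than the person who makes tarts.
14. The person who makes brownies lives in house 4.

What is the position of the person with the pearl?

Clue 14: the person who makes brownies is in house 4.
The beer drinker is narrowed to house 1 or 5; consider each.
Placing it in house 1 leads to a contradiction, so it's in house 5.
The cocoa drinker is narrowed to house 2 or 3; consider each.
Placing it in house 3 leads to a contradiction, so it's in house 2.
The soda drinker is in house 1 (clue 3).
The soccer player is in house 3 (clue 12).
That leaves milk as the drink for house 3.
The only drink still possible for house 4 is coffee.
That leaves badminton as the sport for house 4.
That leaves hockey as the sport for house 5.
Clue 1: the tennis player is in house 2.
Clue 2: the person with the pearl is in house 4.
The person with the jade is in house 5 (clue 8).
By clue 11, the person who makes donuts is in house 5.
So house 1 gets baseball for sport.
So house 1 gets diamond for gemstone.
House 2 gemstone: only opal fits.
That leaves topaz as the gemstone for house 3.
By clue 5, the person who makes cookies is in house 2.
From clue 13, the person who makes tarts must be in house 1.
The only dessert still possible for house 3 is pudding.
So: house 1 = soda/baseball/tarts/diamond, house 2 = cocoa/tennis/cookies/opal, house 3 = milk/soccer/pudding/topaz, house 4 = coffee/badminton/brownies/pearl, house 5 = beer/hockey/donuts/jade.

4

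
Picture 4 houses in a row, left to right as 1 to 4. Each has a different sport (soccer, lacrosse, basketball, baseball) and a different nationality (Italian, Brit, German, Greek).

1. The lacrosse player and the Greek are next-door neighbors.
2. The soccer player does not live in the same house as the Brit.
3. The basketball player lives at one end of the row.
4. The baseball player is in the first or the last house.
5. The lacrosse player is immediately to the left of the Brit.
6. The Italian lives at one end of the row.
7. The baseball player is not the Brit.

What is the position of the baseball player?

1

The baseball player is narrowed to house 1 or 4; consider each.
Placing it in house 4 leads to a contradiction, so it's in house 1.
House 4's sport must be basketball (nothing else left).
The lacrosse player is narrowed to house 2 or 3; consider each.
Placing it in house 2 leads to a contradiction, so it's in house 3.
From clue 5, the Brit must be in house 4.
So house 2 gets soccer for sport.
So house 2 gets Greek for nationality.
House 3 nationality: only German fits.
So house 1 gets Italian for nationality.
So: house 1 = baseball/Italian, house 2 = soccer/Greek, house 3 = lacrosse/German, house 4 = basketball/Brit.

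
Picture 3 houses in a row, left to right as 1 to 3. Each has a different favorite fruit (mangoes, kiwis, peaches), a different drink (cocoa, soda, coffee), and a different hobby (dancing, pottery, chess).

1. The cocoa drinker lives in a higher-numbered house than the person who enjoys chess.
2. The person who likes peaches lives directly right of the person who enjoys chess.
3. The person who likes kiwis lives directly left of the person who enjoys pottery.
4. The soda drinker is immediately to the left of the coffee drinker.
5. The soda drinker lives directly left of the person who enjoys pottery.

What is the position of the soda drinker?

1

So house 1 gets soda for drink.
By clue 4, the coffee drinker is in house 2.
By clue 5, the person who enjoys pottery is in house 2.
That leaves cocoa as the drink for house 3.
House 1 hobby: only chess fits.
The only hobby still possible for house 3 is dancing.
Clue 2 places the person who likes peaches in house 2.
Clue 3: the person who likes kiwis is in house 1.
So house 3 gets mangoes for favorite fruit.
So: house 1 = kiwis/soda/chess, house 2 = peaches/coffee/pottery, house 3 = mangoes/cocoa/dancing.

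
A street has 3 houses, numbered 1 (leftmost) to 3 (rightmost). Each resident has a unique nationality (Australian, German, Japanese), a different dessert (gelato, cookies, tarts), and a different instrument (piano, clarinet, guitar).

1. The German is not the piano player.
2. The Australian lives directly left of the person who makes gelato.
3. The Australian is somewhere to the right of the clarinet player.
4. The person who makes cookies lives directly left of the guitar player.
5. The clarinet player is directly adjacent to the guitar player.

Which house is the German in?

1

From clue 3, the Australian must be in house 2.
From clue 3, the clarinet player must be in house 1.
From clue 5, the guitar player must be in house 2.
House 3 instrument: only piano fits.
The German is in house 1 (clue 1).
Clue 2: the person who makes gelato is in house 3.
By clue 4, the person who makes cookies is in house 1.
That leaves Japanese as the nationality for house 3.
House 2's dessert must be tarts (nothing else left).
So: house 1 = German/cookies/clarinet, house 2 = Australian/tarts/guitar, house 3 = Japanese/gelato/piano.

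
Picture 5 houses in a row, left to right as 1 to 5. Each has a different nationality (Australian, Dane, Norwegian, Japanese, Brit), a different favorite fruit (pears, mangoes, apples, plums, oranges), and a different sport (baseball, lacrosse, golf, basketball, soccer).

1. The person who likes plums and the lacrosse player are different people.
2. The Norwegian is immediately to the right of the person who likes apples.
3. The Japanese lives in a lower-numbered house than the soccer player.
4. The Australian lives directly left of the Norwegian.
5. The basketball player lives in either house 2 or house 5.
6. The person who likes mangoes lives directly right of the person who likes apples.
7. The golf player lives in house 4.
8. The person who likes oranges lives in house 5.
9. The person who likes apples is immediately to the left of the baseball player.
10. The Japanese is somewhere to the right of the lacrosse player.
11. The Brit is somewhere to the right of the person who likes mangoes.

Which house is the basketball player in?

Clue 7: the golf player is in house 4.
Clue 8: the person who likes oranges is in house 5.
So house 1 gets lacrosse for sport.
The Australian is narrowed to house 1 or 2; consider each.
Placing it in house 1 leads to a contradiction, so it's in house 2.
Clue 4 places the Norwegian in house 3.
That leaves Dane as the nationality for house 1.
So house 4 gets Japanese for nationality.
House 5 nationality: only Brit fits.
By clue 2, the person who likes apples is in house 2.
Clue 3 places the soccer player in house 5.
Clue 6: the person who likes mangoes is in house 3.
The baseball player is in house 3 (clue 9).
House 1 favorite fruit: only pears fits.
House 4's favorite fruit must be plums (nothing else left).
That leaves basketball as the sport for house 2.
So: house 1 = Dane/pears/lacrosse, house 2 = Australian/apples/basketball, house 3 = Norwegian/mangoes/baseball, house 4 = Japanese/plums/golf, house 5 = Brit/oranges/soccer.

2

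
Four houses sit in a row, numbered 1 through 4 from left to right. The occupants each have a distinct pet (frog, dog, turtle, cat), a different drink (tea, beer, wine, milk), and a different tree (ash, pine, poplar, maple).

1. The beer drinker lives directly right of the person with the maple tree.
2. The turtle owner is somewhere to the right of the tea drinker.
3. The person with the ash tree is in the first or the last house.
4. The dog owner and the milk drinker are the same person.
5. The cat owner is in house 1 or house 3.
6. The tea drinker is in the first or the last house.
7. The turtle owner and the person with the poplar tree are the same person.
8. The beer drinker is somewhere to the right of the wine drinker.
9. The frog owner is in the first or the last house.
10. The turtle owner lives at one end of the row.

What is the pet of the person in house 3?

cat

Clue 6: the tea drinker is in house 1.
Clue 10 places the turtle owner in house 4.
House 2's pet must be dog (nothing else left).
House 3 pet: only cat fits.
The milk drinker is in house 2 (clue 4).
By clue 7, the person with the poplar tree is in house 4.
That leaves frog as the pet for house 1.
House 4's drink must be beer (nothing else left).
From clue 1, the person with the maple tree must be in house 3.
That leaves wine as the drink for house 3.
So house 1 gets ash for tree.
The only tree still possible for house 2 is pine.
So: house 1 = frog/tea/ash, house 2 = dog/milk/pine, house 3 = cat/wine/maple, house 4 = turtle/beer/poplar.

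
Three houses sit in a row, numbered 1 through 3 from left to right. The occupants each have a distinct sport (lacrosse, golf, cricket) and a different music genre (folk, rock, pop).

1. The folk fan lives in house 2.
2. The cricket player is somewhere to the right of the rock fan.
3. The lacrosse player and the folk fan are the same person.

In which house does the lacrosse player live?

2

The folk fan is in house 2 (clue 1).
The lacrosse player is in house 2 (clue 3).
So house 1 gets golf for sport.
So house 3 gets cricket for sport.
That leaves rock as the music genre for house 1.
So house 3 gets pop for music genre.
So: house 1 = golf/rock, house 2 = lacrosse/folk, house 3 = cricket/pop.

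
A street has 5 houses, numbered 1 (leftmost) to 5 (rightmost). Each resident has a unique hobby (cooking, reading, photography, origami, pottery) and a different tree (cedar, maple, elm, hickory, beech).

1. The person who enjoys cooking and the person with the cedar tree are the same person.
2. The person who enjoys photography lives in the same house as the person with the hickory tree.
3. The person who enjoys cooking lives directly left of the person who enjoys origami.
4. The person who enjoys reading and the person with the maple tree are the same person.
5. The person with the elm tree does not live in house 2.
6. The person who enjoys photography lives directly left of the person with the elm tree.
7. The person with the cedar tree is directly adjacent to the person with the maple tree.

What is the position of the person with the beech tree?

3

The person who enjoys photography is narrowed to house 2 or 3 or 4; consider each.
Placing it in house 2 and house 3 leads to a contradiction, so it's in house 4.
The person with the hickory tree is in house 4 (clue 2).
Clue 6 places the person with the elm tree in house 5.
That leaves pottery as the hobby for house 5.
The person who enjoys cooking is narrowed to house 1 or 2; consider each.
Placing it in house 1 leads to a contradiction, so it's in house 2.
By clue 1, the person with the cedar tree is in house 2.
Clue 3: the person who enjoys origami is in house 3.
House 1's hobby must be reading (nothing else left).
By clue 4, the person with the maple tree is in house 1.
House 3's tree must be beech (nothing else left).
So: house 1 = reading/maple, house 2 = cooking/cedar, house 3 = origami/beech, house 4 = photography/hickory, house 5 = pottery/elm.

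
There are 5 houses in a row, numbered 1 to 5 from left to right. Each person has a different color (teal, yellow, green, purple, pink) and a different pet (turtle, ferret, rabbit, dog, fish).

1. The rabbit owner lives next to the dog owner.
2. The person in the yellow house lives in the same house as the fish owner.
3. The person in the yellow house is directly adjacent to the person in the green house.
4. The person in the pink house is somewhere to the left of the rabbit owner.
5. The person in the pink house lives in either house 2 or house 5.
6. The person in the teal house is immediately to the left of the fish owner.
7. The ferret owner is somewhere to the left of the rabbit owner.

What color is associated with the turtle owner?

Clue 5 places the person in the pink house in house 2.
House 1 color: only purple fits.
The person in the teal house is narrowed to house 3 or 4; consider each.
Placing it in house 4 leads to a contradiction, so it's in house 3.
Clue 6: the fish owner is in house 4.
Clue 1: the rabbit owner is in house 3.
Clue 1: the dog owner is in house 2.
From clue 2, the person in the yellow house must be in house 4.
By clue 3, the person in the green house is in house 5.
That leaves turtle as the pet for house 5.
That leaves ferret as the pet for house 1.
So: house 1 = purple/ferret, house 2 = pink/dog, house 3 = teal/rabbit, house 4 = yellow/fish, house 5 = green/turtle.

green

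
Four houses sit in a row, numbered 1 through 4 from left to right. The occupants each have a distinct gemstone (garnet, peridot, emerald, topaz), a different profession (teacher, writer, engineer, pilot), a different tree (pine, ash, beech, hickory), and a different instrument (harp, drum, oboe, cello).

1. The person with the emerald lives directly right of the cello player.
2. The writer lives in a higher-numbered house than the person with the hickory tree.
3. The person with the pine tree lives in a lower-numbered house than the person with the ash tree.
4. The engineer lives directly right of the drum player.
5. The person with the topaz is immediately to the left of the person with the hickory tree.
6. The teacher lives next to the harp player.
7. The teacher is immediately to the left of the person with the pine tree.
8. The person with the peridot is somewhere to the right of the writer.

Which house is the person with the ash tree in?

4

So house 1 gets beech for tree.
House 4 tree: only ash fits.
Clue 2: the writer is in house 3.
From clue 2, the person with the hickory tree must be in house 2.
Clue 5 places the person with the topaz in house 1.
The person with the peridot is in house 4 (clue 8).
House 3's tree must be pine (nothing else left).
House 4's instrument must be oboe (nothing else left).
The teacher is in house 2 (clue 7).
So house 1 gets pilot for profession.
That leaves engineer as the profession for house 4.
From clue 4, the drum player must be in house 3.
House 2's instrument must be cello (nothing else left).
By clue 1, the person with the emerald is in house 3.
That leaves garnet as the gemstone for house 2.
So house 1 gets harp for instrument.
So: house 1 = topaz/pilot/beech/harp, house 2 = garnet/teacher/hickory/cello, house 3 = emerald/writer/pine/drum, house 4 = peridot/engineer/ash/oboe.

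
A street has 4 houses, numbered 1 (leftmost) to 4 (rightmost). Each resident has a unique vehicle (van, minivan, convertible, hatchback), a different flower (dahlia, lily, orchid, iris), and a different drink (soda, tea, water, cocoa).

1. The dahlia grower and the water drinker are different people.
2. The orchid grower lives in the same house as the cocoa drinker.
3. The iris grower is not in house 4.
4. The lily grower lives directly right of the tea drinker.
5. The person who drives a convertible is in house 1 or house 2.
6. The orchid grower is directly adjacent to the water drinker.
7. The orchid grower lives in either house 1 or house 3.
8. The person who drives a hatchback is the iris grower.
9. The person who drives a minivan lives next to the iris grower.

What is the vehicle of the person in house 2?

The person who drives a convertible is narrowed to house 1 or 2; consider each.
Placing it in house 2 leads to a contradiction, so it's in house 1.
The person who drives a hatchback is narrowed to house 2 or 3; consider each.
Placing it in house 3 leads to a contradiction, so it's in house 2.
Clue 8: the iris grower is in house 2.
Clue 9: the person who drives a minivan is in house 3.
House 4 vehicle: only van fits.
The lily grower is narrowed to house 3 or 4; consider each.
Placing it in house 3 leads to a contradiction, so it's in house 4.
From clue 4, the tea drinker must be in house 3.
The only drink still possible for house 1 is cocoa.
The orchid grower is in house 1 (clue 2).
By clue 6, the water drinker is in house 2.
That leaves dahlia as the flower for house 3.
House 4 drink: only soda fits.
So: house 1 = convertible/orchid/cocoa, house 2 = hatchback/iris/water, house 3 = minivan/dahlia/tea, house 4 = van/lily/soda.

hatchback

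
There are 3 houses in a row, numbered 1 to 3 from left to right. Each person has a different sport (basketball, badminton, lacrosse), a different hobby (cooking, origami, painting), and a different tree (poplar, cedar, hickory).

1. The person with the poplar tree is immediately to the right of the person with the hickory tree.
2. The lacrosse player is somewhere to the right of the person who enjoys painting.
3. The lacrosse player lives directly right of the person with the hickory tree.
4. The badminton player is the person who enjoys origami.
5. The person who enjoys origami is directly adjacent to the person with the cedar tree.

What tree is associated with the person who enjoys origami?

hickory

The lacrosse player is narrowed to house 2 or 3; consider each.
Placing it in house 2 leads to a contradiction, so it's in house 3.
The person with the hickory tree is in house 2 (clue 3).
The only tree still possible for house 1 is cedar.
So house 3 gets poplar for tree.
Clue 5 places the person who enjoys origami in house 2.
That leaves painting as the hobby for house 1.
So house 3 gets cooking for hobby.
The badminton player is in house 2 (clue 4).
The only sport still possible for house 1 is basketball.
So: house 1 = basketball/painting/cedar, house 2 = badminton/origami/hickory, house 3 = lacrosse/cooking/poplar.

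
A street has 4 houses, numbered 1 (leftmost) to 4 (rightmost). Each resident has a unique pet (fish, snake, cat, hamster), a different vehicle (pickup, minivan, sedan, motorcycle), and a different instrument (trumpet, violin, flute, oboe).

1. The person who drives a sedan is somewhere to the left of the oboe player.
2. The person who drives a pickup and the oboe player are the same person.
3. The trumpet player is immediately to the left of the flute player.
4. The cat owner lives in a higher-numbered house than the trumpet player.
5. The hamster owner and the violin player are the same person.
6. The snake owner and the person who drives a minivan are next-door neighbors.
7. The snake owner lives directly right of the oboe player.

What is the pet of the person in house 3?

snake

The snake owner is narrowed to house 3 or 4; consider each.
Placing it in house 4 leads to a contradiction, so it's in house 3.
Clue 7 places the oboe player in house 2.
From clue 1, the person who drives a sedan must be in house 1.
By clue 2, the person who drives a pickup is in house 2.
Clue 3: the trumpet player is in house 3.
Clue 3: the flute player is in house 4.
Clue 4 places the cat owner in house 4.
That leaves hamster as the pet for house 1.
House 2 pet: only fish fits.
So house 3 gets motorcycle for vehicle.
House 4 vehicle: only minivan fits.
House 1 instrument: only violin fits.
So: house 1 = hamster/sedan/violin, house 2 = fish/pickup/oboe, house 3 = snake/motorcycle/trumpet, house 4 = cat/minivan/flute.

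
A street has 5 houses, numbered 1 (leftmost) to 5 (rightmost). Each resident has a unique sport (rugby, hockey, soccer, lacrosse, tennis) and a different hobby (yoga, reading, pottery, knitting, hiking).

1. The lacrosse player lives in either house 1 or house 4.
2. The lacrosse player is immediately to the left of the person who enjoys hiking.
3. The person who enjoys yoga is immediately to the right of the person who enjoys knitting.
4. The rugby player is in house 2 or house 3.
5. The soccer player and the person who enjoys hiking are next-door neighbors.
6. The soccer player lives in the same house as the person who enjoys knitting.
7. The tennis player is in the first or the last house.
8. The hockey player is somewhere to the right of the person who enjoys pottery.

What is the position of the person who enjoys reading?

The lacrosse player is narrowed to house 1 or 4; consider each.
Placing it in house 4 leads to a contradiction, so it's in house 1.
Clue 2: the person who enjoys hiking is in house 2.
So house 4 gets hockey for sport.
So house 5 gets tennis for sport.
The person who enjoys yoga is in house 4 (clue 3).
By clue 3, the person who enjoys knitting is in house 3.
House 2's sport must be rugby (nothing else left).
The only sport still possible for house 3 is soccer.
House 5's hobby must be reading (nothing else left).
So house 1 gets pottery for hobby.
So: house 1 = lacrosse/pottery, house 2 = rugby/hiking, house 3 = soccer/knitting, house 4 = hockey/yoga, house 5 = tennis/reading.

5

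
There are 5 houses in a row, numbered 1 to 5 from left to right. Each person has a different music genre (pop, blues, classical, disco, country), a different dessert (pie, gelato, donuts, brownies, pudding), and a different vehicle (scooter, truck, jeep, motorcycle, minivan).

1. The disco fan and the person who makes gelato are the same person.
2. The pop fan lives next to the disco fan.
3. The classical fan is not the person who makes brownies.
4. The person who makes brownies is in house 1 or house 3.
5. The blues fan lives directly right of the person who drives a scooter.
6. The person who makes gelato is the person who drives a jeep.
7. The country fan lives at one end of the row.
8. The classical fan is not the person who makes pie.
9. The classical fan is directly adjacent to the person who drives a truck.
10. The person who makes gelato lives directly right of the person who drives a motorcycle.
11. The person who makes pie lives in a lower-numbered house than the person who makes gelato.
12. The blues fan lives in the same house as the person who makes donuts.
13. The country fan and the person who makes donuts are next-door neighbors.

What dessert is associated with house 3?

pudding

The blues fan is narrowed to house 2 or 4; consider each.
Placing it in house 4 leads to a contradiction, so it's in house 2.
By clue 5, the person who drives a scooter is in house 1.
The person who makes donuts is in house 2 (clue 12).
Clue 13 places the country fan in house 1.
The person who makes brownies is narrowed to house 1 or 3; consider each.
Placing it in house 3 leads to a contradiction, so it's in house 1.
The disco fan is narrowed to house 4 or 5; consider each.
Placing it in house 4 leads to a contradiction, so it's in house 5.
From clue 1, the person who makes gelato must be in house 5.
Clue 2 places the pop fan in house 4.
Clue 6 places the person who drives a jeep in house 5.
Clue 10 places the person who drives a motorcycle in house 4.
House 3 music genre: only classical fits.
Clue 8: the person who makes pie is in house 4.
Clue 9: the person who drives a truck is in house 2.
The only dessert still possible for house 3 is pudding.
House 3's vehicle must be minivan (nothing else left).
So: house 1 = country/brownies/scooter, house 2 = blues/donuts/truck, house 3 = classical/pudding/minivan, house 4 = pop/pie/motorcycle, house 5 = disco/gelato/jeep.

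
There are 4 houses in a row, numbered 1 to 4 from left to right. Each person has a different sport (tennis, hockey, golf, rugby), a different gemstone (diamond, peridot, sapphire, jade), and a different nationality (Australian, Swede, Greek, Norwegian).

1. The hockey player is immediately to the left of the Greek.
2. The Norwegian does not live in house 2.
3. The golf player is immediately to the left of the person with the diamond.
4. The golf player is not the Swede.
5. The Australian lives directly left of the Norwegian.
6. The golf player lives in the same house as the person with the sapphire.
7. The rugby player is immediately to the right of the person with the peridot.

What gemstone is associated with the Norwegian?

So house 1 gets Swede for nationality.
The golf player is narrowed to house 2 or 3; consider each.
Placing it in house 2 leads to a contradiction, so it's in house 3.
By clue 3, the person with the diamond is in house 4.
From clue 6, the person with the sapphire must be in house 3.
Clue 7 places the rugby player in house 2.
By clue 7, the person with the peridot is in house 1.
So house 4 gets tennis for sport.
House 2's gemstone must be jade (nothing else left).
House 4's nationality must be Norwegian (nothing else left).
Clue 1: the Greek is in house 2.
From clue 5, the Australian must be in house 3.
That leaves hockey as the sport for house 1.
So: house 1 = hockey/peridot/Swede, house 2 = rugby/jade/Greek, house 3 = golf/sapphire/Australian, house 4 = tennis/diamond/Norwegian.

diamond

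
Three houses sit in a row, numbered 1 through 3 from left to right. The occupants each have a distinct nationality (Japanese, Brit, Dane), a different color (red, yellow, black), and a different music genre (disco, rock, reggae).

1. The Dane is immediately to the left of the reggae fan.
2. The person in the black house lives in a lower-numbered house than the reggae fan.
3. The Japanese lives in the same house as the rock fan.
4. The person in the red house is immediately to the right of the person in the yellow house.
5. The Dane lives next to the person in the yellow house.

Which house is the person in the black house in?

So house 3 gets red for color.
The person in the yellow house is in house 2 (clue 4).
By clue 5, the Dane is in house 1.
House 1 color: only black fits.
Clue 1 places the reggae fan in house 2.
That leaves disco as the music genre for house 1.
House 3's music genre must be rock (nothing else left).
Clue 3: the Japanese is in house 3.
House 2's nationality must be Brit (nothing else left).
So: house 1 = Dane/black/disco, house 2 = Brit/yellow/reggae, house 3 = Japanese/red/rock.

1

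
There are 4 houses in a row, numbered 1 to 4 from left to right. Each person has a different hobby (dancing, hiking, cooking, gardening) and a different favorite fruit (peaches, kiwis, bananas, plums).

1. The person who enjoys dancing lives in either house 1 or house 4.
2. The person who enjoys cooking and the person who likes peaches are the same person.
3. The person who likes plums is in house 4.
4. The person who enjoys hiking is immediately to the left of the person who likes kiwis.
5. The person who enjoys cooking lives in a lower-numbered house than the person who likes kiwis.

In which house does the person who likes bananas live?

2

From clue 3, the person who likes plums must be in house 4.
So house 3 gets gardening for hobby.
House 4's hobby must be dancing (nothing else left).
The person who enjoys cooking is narrowed to house 1 or 2; consider each.
Placing it in house 2 leads to a contradiction, so it's in house 1.
Clue 2: the person who likes peaches is in house 1.
So house 2 gets hiking for hobby.
The person who likes kiwis is in house 3 (clue 4).
House 2 favorite fruit: only bananas fits.
So: house 1 = cooking/peaches, house 2 = hiking/bananas, house 3 = gardening/kiwis, house 4 = dancing/plums.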